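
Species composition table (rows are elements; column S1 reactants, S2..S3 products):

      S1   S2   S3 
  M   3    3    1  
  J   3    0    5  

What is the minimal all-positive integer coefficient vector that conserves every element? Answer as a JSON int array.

M: 5·3 = 15 | 4·3+3·1 = 15
J: 5·3 = 15 | 4·0+3·5 = 15
gcd(5,4,3) = 1

Coefficients: [5, 4, 3]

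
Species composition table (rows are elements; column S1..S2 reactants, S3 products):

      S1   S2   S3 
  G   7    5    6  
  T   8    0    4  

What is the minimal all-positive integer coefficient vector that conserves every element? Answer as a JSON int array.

G: 1·7+1·5 = 12 | 2·6 = 12
T: 1·8+1·0 = 8 | 2·4 = 8
gcd(1,1,2) = 1

Coefficients: [1, 1, 2]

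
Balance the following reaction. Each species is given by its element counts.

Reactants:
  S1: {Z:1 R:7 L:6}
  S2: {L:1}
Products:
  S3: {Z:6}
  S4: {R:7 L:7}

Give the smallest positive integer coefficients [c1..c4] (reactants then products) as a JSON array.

Z: 6·1+6·0 = 6 | 1·6+6·0 = 6
R: 6·7+6·0 = 42 | 1·0+6·7 = 42
L: 6·6+6·1 = 42 | 1·0+6·7 = 42
gcd(6,6,1,6) = 1

Coefficients: [6, 6, 1, 6]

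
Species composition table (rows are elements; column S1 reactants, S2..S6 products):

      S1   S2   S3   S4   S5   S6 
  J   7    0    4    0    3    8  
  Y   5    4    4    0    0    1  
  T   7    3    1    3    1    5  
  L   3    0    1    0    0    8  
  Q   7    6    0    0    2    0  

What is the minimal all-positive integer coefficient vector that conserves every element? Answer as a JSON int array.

Coefficients: [6, 5, 2, 3, 6, 2]

J: 6·7 = 42 | 5·0+2·4+3·0+6·3+2·8 = 42
Y: 6·5 = 30 | 5·4+2·4+3·0+6·0+2·1 = 30
T: 6·7 = 42 | 5·3+2·1+3·3+6·1+2·5 = 42
L: 6·3 = 18 | 5·0+2·1+3·0+6·0+2·8 = 18
Q: 6·7 = 42 | 5·6+2·0+3·0+6·2+2·0 = 42
gcd(6,5,2,3,6,2) = 1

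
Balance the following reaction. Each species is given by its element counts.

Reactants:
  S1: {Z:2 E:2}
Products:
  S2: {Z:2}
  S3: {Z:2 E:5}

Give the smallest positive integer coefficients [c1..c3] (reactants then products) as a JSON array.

Coefficients: [5, 3, 2]

Z: 5·2 = 10 | 3·2+2·2 = 10
E: 5·2 = 10 | 3·0+2·5 = 10
gcd(5,3,2) = 1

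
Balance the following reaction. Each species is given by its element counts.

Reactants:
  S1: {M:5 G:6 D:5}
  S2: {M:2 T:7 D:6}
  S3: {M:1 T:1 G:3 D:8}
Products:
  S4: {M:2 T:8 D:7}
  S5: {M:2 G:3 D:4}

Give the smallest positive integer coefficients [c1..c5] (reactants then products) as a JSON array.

M: 1·5+1·2+1·1 = 8 | 1·2+3·2 = 8
T: 1·0+1·7+1·1 = 8 | 1·8+3·0 = 8
G: 1·6+1·0+1·3 = 9 | 1·0+3·3 = 9
D: 1·5+1·6+1·8 = 19 | 1·7+3·4 = 19
gcd(1,1,1,1,3) = 1

Coefficients: [1, 1, 1, 1, 3]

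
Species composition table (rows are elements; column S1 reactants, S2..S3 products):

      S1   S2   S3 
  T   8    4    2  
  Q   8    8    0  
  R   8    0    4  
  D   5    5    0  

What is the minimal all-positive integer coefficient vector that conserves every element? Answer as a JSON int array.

T: 1·8 = 8 | 1·4+2·2 = 8
Q: 1·8 = 8 | 1·8+2·0 = 8
R: 1·8 = 8 | 1·0+2·4 = 8
D: 1·5 = 5 | 1·5+2·0 = 5
gcd(1,1,2) = 1

Coefficients: [1, 1, 2]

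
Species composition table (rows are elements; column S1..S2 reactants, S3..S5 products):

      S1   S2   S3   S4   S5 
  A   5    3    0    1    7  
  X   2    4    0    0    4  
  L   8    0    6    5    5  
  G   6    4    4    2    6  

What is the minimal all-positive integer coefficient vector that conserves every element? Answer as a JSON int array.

Coefficients: [6, 2, 3, 1, 5]

A: 6·5+2·3 = 36 | 3·0+1·1+5·7 = 36
X: 6·2+2·4 = 20 | 3·0+1·0+5·4 = 20
L: 6·8+2·0 = 48 | 3·6+1·5+5·5 = 48
G: 6·6+2·4 = 44 | 3·4+1·2+5·6 = 44
gcd(6,2,3,1,5) = 1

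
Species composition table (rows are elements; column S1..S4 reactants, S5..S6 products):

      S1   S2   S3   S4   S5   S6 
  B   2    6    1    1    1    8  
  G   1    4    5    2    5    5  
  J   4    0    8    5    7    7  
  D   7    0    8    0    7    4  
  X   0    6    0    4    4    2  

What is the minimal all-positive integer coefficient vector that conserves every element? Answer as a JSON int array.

B: 2·2+3·6+5·1+3·1 = 30 | 6·1+3·8 = 30
G: 2·1+3·4+5·5+3·2 = 45 | 6·5+3·5 = 45
J: 2·4+3·0+5·8+3·5 = 63 | 6·7+3·7 = 63
D: 2·7+3·0+5·8+3·0 = 54 | 6·7+3·4 = 54
X: 2·0+3·6+5·0+3·4 = 30 | 6·4+3·2 = 30
gcd(2,3,5,3,6,3) = 1

Coefficients: [2, 3, 5, 3, 6, 3]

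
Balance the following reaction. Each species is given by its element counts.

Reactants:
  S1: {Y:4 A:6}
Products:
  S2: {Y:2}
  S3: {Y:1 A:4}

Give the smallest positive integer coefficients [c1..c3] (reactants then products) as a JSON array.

Y: 4·4 = 16 | 5·2+6·1 = 16
A: 4·6 = 24 | 5·0+6·4 = 24
gcd(4,5,6) = 1

Coefficients: [4, 5, 6]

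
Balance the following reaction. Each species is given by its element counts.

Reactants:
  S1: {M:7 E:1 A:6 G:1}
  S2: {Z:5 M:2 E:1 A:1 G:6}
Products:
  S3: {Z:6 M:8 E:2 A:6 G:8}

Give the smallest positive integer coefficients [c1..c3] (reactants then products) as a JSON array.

Z: 4·0+6·5 = 30 | 5·6 = 30
M: 4·7+6·2 = 40 | 5·8 = 40
E: 4·1+6·1 = 10 | 5·2 = 10
A: 4·6+6·1 = 30 | 5·6 = 30
G: 4·1+6·6 = 40 | 5·8 = 40
gcd(4,6,5) = 1

Coefficients: [4, 6, 5]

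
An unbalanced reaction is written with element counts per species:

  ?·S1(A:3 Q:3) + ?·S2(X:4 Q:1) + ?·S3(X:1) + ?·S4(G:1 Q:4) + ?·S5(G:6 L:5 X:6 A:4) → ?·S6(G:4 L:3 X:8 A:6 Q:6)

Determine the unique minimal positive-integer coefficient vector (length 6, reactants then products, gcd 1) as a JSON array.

G: 6·0+4·0+6·0+2·1+3·6 = 20 | 5·4 = 20
L: 6·0+4·0+6·0+2·0+3·5 = 15 | 5·3 = 15
X: 6·0+4·4+6·1+2·0+3·6 = 40 | 5·8 = 40
A: 6·3+4·0+6·0+2·0+3·4 = 30 | 5·6 = 30
Q: 6·3+4·1+6·0+2·4+3·0 = 30 | 5·6 = 30
gcd(6,4,6,2,3,5) = 1

Coefficients: [6, 4, 6, 2, 3, 5]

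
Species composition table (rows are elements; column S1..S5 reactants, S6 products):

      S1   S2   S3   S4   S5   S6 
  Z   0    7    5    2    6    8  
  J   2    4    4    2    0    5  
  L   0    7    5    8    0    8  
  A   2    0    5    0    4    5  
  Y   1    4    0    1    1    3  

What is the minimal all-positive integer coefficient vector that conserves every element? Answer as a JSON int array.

Coefficients: [4, 2, 2, 3, 3, 6]

Z: 4·0+2·7+2·5+3·2+3·6 = 48 | 6·8 = 48
J: 4·2+2·4+2·4+3·2+3·0 = 30 | 6·5 = 30
L: 4·0+2·7+2·5+3·8+3·0 = 48 | 6·8 = 48
A: 4·2+2·0+2·5+3·0+3·4 = 30 | 6·5 = 30
Y: 4·1+2·4+2·0+3·1+3·1 = 18 | 6·3 = 18
gcd(4,2,2,3,3,6) = 1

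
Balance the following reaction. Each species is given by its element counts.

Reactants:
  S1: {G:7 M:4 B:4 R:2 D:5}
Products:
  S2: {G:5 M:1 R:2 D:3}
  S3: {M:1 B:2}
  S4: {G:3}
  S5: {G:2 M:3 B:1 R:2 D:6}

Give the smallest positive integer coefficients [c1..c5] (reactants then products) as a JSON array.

G: 3·7 = 21 | 1·5+5·0+4·3+2·2 = 21
M: 3·4 = 12 | 1·1+5·1+4·0+2·3 = 12
B: 3·4 = 12 | 1·0+5·2+4·0+2·1 = 12
R: 3·2 = 6 | 1·2+5·0+4·0+2·2 = 6
D: 3·5 = 15 | 1·3+5·0+4·0+2·6 = 15
gcd(3,1,5,4,2) = 1

Coefficients: [3, 1, 5, 4, 2]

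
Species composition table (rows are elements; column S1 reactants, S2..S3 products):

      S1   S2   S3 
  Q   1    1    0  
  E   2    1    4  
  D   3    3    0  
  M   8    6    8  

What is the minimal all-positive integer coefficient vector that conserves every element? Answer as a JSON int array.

Coefficients: [4, 4, 1]

Q: 4·1 = 4 | 4·1+1·0 = 4
E: 4·2 = 8 | 4·1+1·4 = 8
D: 4·3 = 12 | 4·3+1·0 = 12
M: 4·8 = 32 | 4·6+1·8 = 32
gcd(4,4,1) = 1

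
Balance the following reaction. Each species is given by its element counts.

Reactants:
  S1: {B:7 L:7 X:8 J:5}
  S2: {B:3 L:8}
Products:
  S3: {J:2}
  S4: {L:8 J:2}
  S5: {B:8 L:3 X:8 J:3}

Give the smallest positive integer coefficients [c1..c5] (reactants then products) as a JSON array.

Coefficients: [6, 2, 1, 5, 6]

B: 6·7+2·3 = 48 | 1·0+5·0+6·8 = 48
L: 6·7+2·8 = 58 | 1·0+5·8+6·3 = 58
X: 6·8+2·0 = 48 | 1·0+5·0+6·8 = 48
J: 6·5+2·0 = 30 | 1·2+5·2+6·3 = 30
gcd(6,2,1,5,6) = 1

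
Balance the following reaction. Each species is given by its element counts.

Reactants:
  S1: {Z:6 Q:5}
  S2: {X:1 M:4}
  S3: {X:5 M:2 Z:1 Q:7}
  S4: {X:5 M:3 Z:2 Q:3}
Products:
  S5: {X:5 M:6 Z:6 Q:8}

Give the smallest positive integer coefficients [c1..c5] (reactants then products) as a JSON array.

Coefficients: [4, 5, 2, 2, 5]

X: 4·0+5·1+2·5+2·5 = 25 | 5·5 = 25
M: 4·0+5·4+2·2+2·3 = 30 | 5·6 = 30
Z: 4·6+5·0+2·1+2·2 = 30 | 5·6 = 30
Q: 4·5+5·0+2·7+2·3 = 40 | 5·8 = 40
gcd(4,5,2,2,5) = 1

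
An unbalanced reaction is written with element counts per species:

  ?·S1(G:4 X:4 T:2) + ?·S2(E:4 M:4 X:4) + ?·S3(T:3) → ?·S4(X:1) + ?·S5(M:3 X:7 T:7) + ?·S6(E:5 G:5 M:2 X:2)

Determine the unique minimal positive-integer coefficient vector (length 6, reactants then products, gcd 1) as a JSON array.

Coefficients: [5, 5, 6, 4, 4, 4]

E: 5·0+5·4+6·0 = 20 | 4·0+4·0+4·5 = 20
G: 5·4+5·0+6·0 = 20 | 4·0+4·0+4·5 = 20
M: 5·0+5·4+6·0 = 20 | 4·0+4·3+4·2 = 20
X: 5·4+5·4+6·0 = 40 | 4·1+4·7+4·2 = 40
T: 5·2+5·0+6·3 = 28 | 4·0+4·7+4·0 = 28
gcd(5,5,6,4,4,4) = 1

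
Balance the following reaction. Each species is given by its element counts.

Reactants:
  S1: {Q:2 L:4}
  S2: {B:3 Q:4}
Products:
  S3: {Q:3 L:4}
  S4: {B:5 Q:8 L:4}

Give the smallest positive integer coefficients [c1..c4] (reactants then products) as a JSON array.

Coefficients: [5, 5, 2, 3]

B: 5·0+5·3 = 15 | 2·0+3·5 = 15
Q: 5·2+5·4 = 30 | 2·3+3·8 = 30
L: 5·4+5·0 = 20 | 2·4+3·4 = 20
gcd(5,5,2,3) = 1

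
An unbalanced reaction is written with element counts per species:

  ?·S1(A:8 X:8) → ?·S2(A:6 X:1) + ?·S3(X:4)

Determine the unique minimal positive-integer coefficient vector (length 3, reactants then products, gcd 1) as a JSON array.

Coefficients: [3, 4, 5]

A: 3·8 = 24 | 4·6+5·0 = 24
X: 3·8 = 24 | 4·1+5·4 = 24
gcd(3,4,5) = 1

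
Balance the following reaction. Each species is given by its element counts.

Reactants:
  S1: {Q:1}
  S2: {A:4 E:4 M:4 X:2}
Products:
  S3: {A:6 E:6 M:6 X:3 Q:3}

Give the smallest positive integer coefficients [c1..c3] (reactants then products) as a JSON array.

A: 6·0+3·4 = 12 | 2·6 = 12
E: 6·0+3·4 = 12 | 2·6 = 12
M: 6·0+3·4 = 12 | 2·6 = 12
X: 6·0+3·2 = 6 | 2·3 = 6
Q: 6·1+3·0 = 6 | 2·3 = 6
gcd(6,3,2) = 1

Coefficients: [6, 3, 2]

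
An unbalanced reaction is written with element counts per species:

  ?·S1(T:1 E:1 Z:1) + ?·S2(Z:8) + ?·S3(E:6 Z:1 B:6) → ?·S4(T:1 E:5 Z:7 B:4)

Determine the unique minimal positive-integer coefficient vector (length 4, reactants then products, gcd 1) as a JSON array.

T: 3·1+2·0+2·0 = 3 | 3·1 = 3
E: 3·1+2·0+2·6 = 15 | 3·5 = 15
Z: 3·1+2·8+2·1 = 21 | 3·7 = 21
B: 3·0+2·0+2·6 = 12 | 3·4 = 12
gcd(3,2,2,3) = 1

Coefficients: [3, 2, 2, 3]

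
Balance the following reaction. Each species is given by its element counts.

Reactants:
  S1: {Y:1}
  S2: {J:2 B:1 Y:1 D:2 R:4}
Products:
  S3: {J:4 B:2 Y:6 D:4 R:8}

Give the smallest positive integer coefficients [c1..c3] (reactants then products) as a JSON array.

J: 4·0+2·2 = 4 | 1·4 = 4
B: 4·0+2·1 = 2 | 1·2 = 2
Y: 4·1+2·1 = 6 | 1·6 = 6
D: 4·0+2·2 = 4 | 1·4 = 4
R: 4·0+2·4 = 8 | 1·8 = 8
gcd(4,2,1) = 1

Coefficients: [4, 2, 1]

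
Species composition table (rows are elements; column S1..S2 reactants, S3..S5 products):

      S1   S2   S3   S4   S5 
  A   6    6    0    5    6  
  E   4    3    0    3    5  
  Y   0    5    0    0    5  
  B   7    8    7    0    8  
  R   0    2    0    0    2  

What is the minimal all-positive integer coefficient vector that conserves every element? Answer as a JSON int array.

A: 5·6+1·6 = 36 | 5·0+6·5+1·6 = 36
E: 5·4+1·3 = 23 | 5·0+6·3+1·5 = 23
Y: 5·0+1·5 = 5 | 5·0+6·0+1·5 = 5
B: 5·7+1·8 = 43 | 5·7+6·0+1·8 = 43
R: 5·0+1·2 = 2 | 5·0+6·0+1·2 = 2
gcd(5,1,5,6,1) = 1

Coefficients: [5, 1, 5, 6, 1]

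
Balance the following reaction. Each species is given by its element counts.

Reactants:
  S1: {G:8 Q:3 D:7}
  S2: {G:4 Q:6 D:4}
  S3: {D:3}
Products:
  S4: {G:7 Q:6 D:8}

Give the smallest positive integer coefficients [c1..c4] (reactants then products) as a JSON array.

Coefficients: [2, 3, 2, 4]

G: 2·8+3·4+2·0 = 28 | 4·7 = 28
Q: 2·3+3·6+2·0 = 24 | 4·6 = 24
D: 2·7+3·4+2·3 = 32 | 4·8 = 32
gcd(2,3,2,4) = 1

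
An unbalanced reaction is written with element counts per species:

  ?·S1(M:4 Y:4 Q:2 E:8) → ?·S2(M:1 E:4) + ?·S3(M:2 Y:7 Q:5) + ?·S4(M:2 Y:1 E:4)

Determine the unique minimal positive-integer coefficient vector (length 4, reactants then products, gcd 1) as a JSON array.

M: 5·4 = 20 | 4·1+2·2+6·2 = 20
Y: 5·4 = 20 | 4·0+2·7+6·1 = 20
Q: 5·2 = 10 | 4·0+2·5+6·0 = 10
E: 5·8 = 40 | 4·4+2·0+6·4 = 40
gcd(5,4,2,6) = 1

Coefficients: [5, 4, 2, 6]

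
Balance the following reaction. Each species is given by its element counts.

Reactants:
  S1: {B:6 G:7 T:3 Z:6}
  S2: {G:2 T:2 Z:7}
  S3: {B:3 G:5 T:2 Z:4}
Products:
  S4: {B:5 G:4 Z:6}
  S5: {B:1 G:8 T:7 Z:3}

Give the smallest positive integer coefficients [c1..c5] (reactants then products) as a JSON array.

B: 3·6+1·0+5·3 = 33 | 6·5+3·1 = 33
G: 3·7+1·2+5·5 = 48 | 6·4+3·8 = 48
T: 3·3+1·2+5·2 = 21 | 6·0+3·7 = 21
Z: 3·6+1·7+5·4 = 45 | 6·6+3·3 = 45
gcd(3,1,5,6,3) = 1

Coefficients: [3, 1, 5, 6, 3]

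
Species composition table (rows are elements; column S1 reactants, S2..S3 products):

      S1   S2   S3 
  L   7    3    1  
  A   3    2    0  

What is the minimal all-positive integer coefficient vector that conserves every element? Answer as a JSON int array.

Coefficients: [2, 3, 5]

L: 2·7 = 14 | 3·3+5·1 = 14
A: 2·3 = 6 | 3·2+5·0 = 6
gcd(2,3,5) = 1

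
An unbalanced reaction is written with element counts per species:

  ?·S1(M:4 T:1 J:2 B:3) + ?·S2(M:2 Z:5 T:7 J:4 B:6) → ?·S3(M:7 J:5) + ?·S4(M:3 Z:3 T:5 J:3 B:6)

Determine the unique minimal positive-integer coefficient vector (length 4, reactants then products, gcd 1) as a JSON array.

Coefficients: [4, 3, 1, 5]

M: 4·4+3·2 = 22 | 1·7+5·3 = 22
Z: 4·0+3·5 = 15 | 1·0+5·3 = 15
T: 4·1+3·7 = 25 | 1·0+5·5 = 25
J: 4·2+3·4 = 20 | 1·5+5·3 = 20
B: 4·3+3·6 = 30 | 1·0+5·6 = 30
gcd(4,3,1,5) = 1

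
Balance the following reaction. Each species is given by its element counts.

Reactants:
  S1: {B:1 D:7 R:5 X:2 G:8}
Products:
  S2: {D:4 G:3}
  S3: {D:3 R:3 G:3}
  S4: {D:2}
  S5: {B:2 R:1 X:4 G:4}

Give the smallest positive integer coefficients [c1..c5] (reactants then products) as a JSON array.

B: 4·1 = 4 | 2·0+6·0+1·0+2·2 = 4
D: 4·7 = 28 | 2·4+6·3+1·2+2·0 = 28
R: 4·5 = 20 | 2·0+6·3+1·0+2·1 = 20
X: 4·2 = 8 | 2·0+6·0+1·0+2·4 = 8
G: 4·8 = 32 | 2·3+6·3+1·0+2·4 = 32
gcd(4,2,6,1,2) = 1

Coefficients: [4, 2, 6, 1, 2]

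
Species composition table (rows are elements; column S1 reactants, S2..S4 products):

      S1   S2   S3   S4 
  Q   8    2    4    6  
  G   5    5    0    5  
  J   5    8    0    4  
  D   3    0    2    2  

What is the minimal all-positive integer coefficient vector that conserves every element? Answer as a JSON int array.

Coefficients: [4, 1, 3, 3]

Q: 4·8 = 32 | 1·2+3·4+3·6 = 32
G: 4·5 = 20 | 1·5+3·0+3·5 = 20
J: 4·5 = 20 | 1·8+3·0+3·4 = 20
D: 4·3 = 12 | 1·0+3·2+3·2 = 12
gcd(4,1,3,3) = 1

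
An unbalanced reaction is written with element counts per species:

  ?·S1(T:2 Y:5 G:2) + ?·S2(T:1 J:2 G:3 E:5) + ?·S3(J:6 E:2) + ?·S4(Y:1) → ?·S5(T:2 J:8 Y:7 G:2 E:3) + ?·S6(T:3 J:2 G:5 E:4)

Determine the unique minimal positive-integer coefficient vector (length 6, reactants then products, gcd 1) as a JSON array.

T: 4·2+1·1+4·0+1·0 = 9 | 3·2+1·3 = 9
J: 4·0+1·2+4·6+1·0 = 26 | 3·8+1·2 = 26
Y: 4·5+1·0+4·0+1·1 = 21 | 3·7+1·0 = 21
G: 4·2+1·3+4·0+1·0 = 11 | 3·2+1·5 = 11
E: 4·0+1·5+4·2+1·0 = 13 | 3·3+1·4 = 13
gcd(4,1,4,1,3,1) = 1

Coefficients: [4, 1, 4, 1, 3, 1]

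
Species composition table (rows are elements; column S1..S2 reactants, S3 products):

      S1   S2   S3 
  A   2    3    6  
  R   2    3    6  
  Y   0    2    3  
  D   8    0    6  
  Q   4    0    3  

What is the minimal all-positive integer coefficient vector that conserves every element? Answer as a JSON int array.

Coefficients: [3, 6, 4]

A: 3·2+6·3 = 24 | 4·6 = 24
R: 3·2+6·3 = 24 | 4·6 = 24
Y: 3·0+6·2 = 12 | 4·3 = 12
D: 3·8+6·0 = 24 | 4·6 = 24
Q: 3·4+6·0 = 12 | 4·3 = 12
gcd(3,6,4) = 1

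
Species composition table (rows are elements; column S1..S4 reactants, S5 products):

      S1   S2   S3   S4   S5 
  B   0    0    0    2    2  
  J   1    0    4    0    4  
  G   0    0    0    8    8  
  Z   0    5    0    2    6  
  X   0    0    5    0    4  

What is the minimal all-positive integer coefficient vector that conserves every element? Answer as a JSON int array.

B: 4·0+4·0+4·0+5·2 = 10 | 5·2 = 10
J: 4·1+4·0+4·4+5·0 = 20 | 5·4 = 20
G: 4·0+4·0+4·0+5·8 = 40 | 5·8 = 40
Z: 4·0+4·5+4·0+5·2 = 30 | 5·6 = 30
X: 4·0+4·0+4·5+5·0 = 20 | 5·4 = 20
gcd(4,4,4,5,5) = 1

Coefficients: [4, 4, 4, 5, 5]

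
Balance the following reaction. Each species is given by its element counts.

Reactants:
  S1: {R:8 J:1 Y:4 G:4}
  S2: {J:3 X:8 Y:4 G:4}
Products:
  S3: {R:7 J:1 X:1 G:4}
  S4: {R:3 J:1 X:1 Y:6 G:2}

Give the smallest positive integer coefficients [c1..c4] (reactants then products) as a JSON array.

Coefficients: [5, 1, 4, 4]

R: 5·8+1·0 = 40 | 4·7+4·3 = 40
J: 5·1+1·3 = 8 | 4·1+4·1 = 8
X: 5·0+1·8 = 8 | 4·1+4·1 = 8
Y: 5·4+1·4 = 24 | 4·0+4·6 = 24
G: 5·4+1·4 = 24 | 4·4+4·2 = 24
gcd(5,1,4,4) = 1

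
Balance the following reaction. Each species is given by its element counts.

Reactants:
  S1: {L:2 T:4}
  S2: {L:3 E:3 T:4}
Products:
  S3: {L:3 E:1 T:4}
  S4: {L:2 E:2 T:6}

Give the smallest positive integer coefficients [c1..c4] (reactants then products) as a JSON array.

Coefficients: [5, 3, 5, 2]

L: 5·2+3·3 = 19 | 5·3+2·2 = 19
E: 5·0+3·3 = 9 | 5·1+2·2 = 9
T: 5·4+3·4 = 32 | 5·4+2·6 = 32
gcd(5,3,5,2) = 1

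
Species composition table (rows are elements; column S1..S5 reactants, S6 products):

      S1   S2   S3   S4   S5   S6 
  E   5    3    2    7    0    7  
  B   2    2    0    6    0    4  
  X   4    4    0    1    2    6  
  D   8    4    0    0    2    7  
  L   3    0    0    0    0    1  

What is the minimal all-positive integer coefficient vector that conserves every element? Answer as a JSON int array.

Coefficients: [2, 4, 3, 2, 5, 6]

E: 2·5+4·3+3·2+2·7+5·0 = 42 | 6·7 = 42
B: 2·2+4·2+3·0+2·6+5·0 = 24 | 6·4 = 24
X: 2·4+4·4+3·0+2·1+5·2 = 36 | 6·6 = 36
D: 2·8+4·4+3·0+2·0+5·2 = 42 | 6·7 = 42
L: 2·3+4·0+3·0+2·0+5·0 = 6 | 6·1 = 6
gcd(2,4,3,2,5,6) = 1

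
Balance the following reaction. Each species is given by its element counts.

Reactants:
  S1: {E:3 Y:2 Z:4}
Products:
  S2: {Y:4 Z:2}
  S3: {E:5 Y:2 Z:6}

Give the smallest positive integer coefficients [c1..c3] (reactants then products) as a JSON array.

Coefficients: [5, 1, 3]

E: 5·3 = 15 | 1·0+3·5 = 15
Y: 5·2 = 10 | 1·4+3·2 = 10
Z: 5·4 = 20 | 1·2+3·6 = 20
gcd(5,1,3) = 1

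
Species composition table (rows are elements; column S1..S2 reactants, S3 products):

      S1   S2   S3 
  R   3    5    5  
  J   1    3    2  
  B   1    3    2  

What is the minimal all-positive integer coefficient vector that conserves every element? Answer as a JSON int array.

Coefficients: [5, 1, 4]

R: 5·3+1·5 = 20 | 4·5 = 20
J: 5·1+1·3 = 8 | 4·2 = 8
B: 5·1+1·3 = 8 | 4·2 = 8
gcd(5,1,4) = 1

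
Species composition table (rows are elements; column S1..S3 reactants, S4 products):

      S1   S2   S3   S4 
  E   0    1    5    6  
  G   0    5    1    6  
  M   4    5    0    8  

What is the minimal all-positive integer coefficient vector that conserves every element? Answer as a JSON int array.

Coefficients: [3, 4, 4, 4]

E: 3·0+4·1+4·5 = 24 | 4·6 = 24
G: 3·0+4·5+4·1 = 24 | 4·6 = 24
M: 3·4+4·5+4·0 = 32 | 4·8 = 32
gcd(3,4,4,4) = 1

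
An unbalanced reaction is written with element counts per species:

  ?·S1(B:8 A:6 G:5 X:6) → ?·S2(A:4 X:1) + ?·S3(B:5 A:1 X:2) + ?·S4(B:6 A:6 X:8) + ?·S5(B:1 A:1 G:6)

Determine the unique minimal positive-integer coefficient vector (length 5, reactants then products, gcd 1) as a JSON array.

Coefficients: [6, 2, 5, 3, 5]

B: 6·8 = 48 | 2·0+5·5+3·6+5·1 = 48
A: 6·6 = 36 | 2·4+5·1+3·6+5·1 = 36
G: 6·5 = 30 | 2·0+5·0+3·0+5·6 = 30
X: 6·6 = 36 | 2·1+5·2+3·8+5·0 = 36
gcd(6,2,5,3,5) = 1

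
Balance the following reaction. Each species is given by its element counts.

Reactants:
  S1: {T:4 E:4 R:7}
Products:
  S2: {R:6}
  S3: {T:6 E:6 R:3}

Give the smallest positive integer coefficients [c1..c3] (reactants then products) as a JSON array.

Coefficients: [6, 5, 4]

T: 6·4 = 24 | 5·0+4·6 = 24
E: 6·4 = 24 | 5·0+4·6 = 24
R: 6·7 = 42 | 5·6+4·3 = 42
gcd(6,5,4) = 1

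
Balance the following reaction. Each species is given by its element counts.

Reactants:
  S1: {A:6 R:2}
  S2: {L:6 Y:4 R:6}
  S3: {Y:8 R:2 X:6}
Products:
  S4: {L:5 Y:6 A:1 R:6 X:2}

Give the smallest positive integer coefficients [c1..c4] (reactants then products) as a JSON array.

Coefficients: [1, 5, 2, 6]

L: 1·0+5·6+2·0 = 30 | 6·5 = 30
Y: 1·0+5·4+2·8 = 36 | 6·6 = 36
A: 1·6+5·0+2·0 = 6 | 6·1 = 6
R: 1·2+5·6+2·2 = 36 | 6·6 = 36
X: 1·0+5·0+2·6 = 12 | 6·2 = 12
gcd(1,5,2,6) = 1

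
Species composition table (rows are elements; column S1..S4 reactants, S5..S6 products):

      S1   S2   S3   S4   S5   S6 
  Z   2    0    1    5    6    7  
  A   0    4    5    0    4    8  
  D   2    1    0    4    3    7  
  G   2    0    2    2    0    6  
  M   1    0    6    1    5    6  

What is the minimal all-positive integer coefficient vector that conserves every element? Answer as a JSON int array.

Coefficients: [6, 6, 4, 5, 1, 5]

Z: 6·2+6·0+4·1+5·5 = 41 | 1·6+5·7 = 41
A: 6·0+6·4+4·5+5·0 = 44 | 1·4+5·8 = 44
D: 6·2+6·1+4·0+5·4 = 38 | 1·3+5·7 = 38
G: 6·2+6·0+4·2+5·2 = 30 | 1·0+5·6 = 30
M: 6·1+6·0+4·6+5·1 = 35 | 1·5+5·6 = 35
gcd(6,6,4,5,1,5) = 1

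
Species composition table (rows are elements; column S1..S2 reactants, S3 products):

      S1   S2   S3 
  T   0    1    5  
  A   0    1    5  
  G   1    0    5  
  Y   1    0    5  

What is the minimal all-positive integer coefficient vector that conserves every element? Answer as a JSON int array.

Coefficients: [5, 5, 1]

T: 5·0+5·1 = 5 | 1·5 = 5
A: 5·0+5·1 = 5 | 1·5 = 5
G: 5·1+5·0 = 5 | 1·5 = 5
Y: 5·1+5·0 = 5 | 1·5 = 5
gcd(5,5,1) = 1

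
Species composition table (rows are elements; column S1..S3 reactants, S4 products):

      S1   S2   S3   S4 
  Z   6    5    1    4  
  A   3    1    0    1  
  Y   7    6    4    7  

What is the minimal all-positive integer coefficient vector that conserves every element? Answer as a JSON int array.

Coefficients: [1, 2, 4, 5]

Z: 1·6+2·5+4·1 = 20 | 5·4 = 20
A: 1·3+2·1+4·0 = 5 | 5·1 = 5
Y: 1·7+2·6+4·4 = 35 | 5·7 = 35
gcd(1,2,4,5) = 1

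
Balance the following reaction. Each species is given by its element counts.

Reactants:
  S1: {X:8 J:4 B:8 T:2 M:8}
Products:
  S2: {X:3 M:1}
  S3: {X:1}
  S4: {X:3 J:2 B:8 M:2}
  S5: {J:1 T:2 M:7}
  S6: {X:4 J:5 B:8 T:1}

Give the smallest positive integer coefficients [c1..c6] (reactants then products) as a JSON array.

X: 5·8 = 40 | 6·3+5·1+3·3+4·0+2·4 = 40
J: 5·4 = 20 | 6·0+5·0+3·2+4·1+2·5 = 20
B: 5·8 = 40 | 6·0+5·0+3·8+4·0+2·8 = 40
T: 5·2 = 10 | 6·0+5·0+3·0+4·2+2·1 = 10
M: 5·8 = 40 | 6·1+5·0+3·2+4·7+2·0 = 40
gcd(5,6,5,3,4,2) = 1

Coefficients: [5, 6, 5, 3, 4, 2]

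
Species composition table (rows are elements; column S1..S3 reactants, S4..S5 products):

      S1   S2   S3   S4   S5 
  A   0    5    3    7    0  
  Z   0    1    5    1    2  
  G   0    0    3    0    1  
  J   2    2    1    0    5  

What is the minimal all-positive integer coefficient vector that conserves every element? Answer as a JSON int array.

Coefficients: [2, 5, 1, 4, 3]

A: 2·0+5·5+1·3 = 28 | 4·7+3·0 = 28
Z: 2·0+5·1+1·5 = 10 | 4·1+3·2 = 10
G: 2·0+5·0+1·3 = 3 | 4·0+3·1 = 3
J: 2·2+5·2+1·1 = 15 | 4·0+3·5 = 15
gcd(2,5,1,4,3) = 1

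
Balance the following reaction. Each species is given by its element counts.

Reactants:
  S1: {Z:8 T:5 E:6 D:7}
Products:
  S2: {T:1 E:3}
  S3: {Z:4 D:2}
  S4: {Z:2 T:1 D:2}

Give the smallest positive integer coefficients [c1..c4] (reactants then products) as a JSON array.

Coefficients: [2, 4, 1, 6]

Z: 2·8 = 16 | 4·0+1·4+6·2 = 16
T: 2·5 = 10 | 4·1+1·0+6·1 = 10
E: 2·6 = 12 | 4·3+1·0+6·0 = 12
D: 2·7 = 14 | 4·0+1·2+6·2 = 14
gcd(2,4,1,6) = 1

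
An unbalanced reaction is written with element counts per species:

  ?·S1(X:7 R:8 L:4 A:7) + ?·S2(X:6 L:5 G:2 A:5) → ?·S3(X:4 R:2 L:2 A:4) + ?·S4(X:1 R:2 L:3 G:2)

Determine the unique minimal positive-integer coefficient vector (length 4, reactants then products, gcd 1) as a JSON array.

Coefficients: [1, 1, 3, 1]

X: 1·7+1·6 = 13 | 3·4+1·1 = 13
R: 1·8+1·0 = 8 | 3·2+1·2 = 8
L: 1·4+1·5 = 9 | 3·2+1·3 = 9
G: 1·0+1·2 = 2 | 3·0+1·2 = 2
A: 1·7+1·5 = 12 | 3·4+1·0 = 12
gcd(1,1,3,1) = 1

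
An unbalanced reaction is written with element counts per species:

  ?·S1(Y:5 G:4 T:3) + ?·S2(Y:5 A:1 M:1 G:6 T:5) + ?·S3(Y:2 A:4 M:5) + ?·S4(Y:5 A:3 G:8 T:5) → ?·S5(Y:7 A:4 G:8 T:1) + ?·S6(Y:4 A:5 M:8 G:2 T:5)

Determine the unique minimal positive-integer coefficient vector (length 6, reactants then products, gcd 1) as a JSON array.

Y: 1·5+2·5+6·2+2·5 = 37 | 3·7+4·4 = 37
A: 1·0+2·1+6·4+2·3 = 32 | 3·4+4·5 = 32
M: 1·0+2·1+6·5+2·0 = 32 | 3·0+4·8 = 32
G: 1·4+2·6+6·0+2·8 = 32 | 3·8+4·2 = 32
T: 1·3+2·5+6·0+2·5 = 23 | 3·1+4·5 = 23
gcd(1,2,6,2,3,4) = 1

Coefficients: [1, 2, 6, 2, 3, 4]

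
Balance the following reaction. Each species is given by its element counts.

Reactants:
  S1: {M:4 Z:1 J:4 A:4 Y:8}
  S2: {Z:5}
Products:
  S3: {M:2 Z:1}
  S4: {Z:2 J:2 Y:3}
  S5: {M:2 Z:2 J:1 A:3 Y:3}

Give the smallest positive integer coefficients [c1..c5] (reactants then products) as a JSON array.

M: 3·4+3·0 = 12 | 2·2+4·0+4·2 = 12
Z: 3·1+3·5 = 18 | 2·1+4·2+4·2 = 18
J: 3·4+3·0 = 12 | 2·0+4·2+4·1 = 12
A: 3·4+3·0 = 12 | 2·0+4·0+4·3 = 12
Y: 3·8+3·0 = 24 | 2·0+4·3+4·3 = 24
gcd(3,3,2,4,4) = 1

Coefficients: [3, 3, 2, 4, 4]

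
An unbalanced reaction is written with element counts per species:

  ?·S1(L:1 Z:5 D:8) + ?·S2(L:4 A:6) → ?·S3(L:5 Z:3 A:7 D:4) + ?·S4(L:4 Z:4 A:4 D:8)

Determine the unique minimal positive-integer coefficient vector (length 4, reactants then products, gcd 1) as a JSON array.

Coefficients: [2, 3, 2, 1]

L: 2·1+3·4 = 14 | 2·5+1·4 = 14
Z: 2·5+3·0 = 10 | 2·3+1·4 = 10
A: 2·0+3·6 = 18 | 2·7+1·4 = 18
D: 2·8+3·0 = 16 | 2·4+1·8 = 16
gcd(2,3,2,1) = 1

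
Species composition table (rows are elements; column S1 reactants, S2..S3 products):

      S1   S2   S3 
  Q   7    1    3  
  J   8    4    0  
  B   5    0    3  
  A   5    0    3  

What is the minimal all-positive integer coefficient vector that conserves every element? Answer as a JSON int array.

Q: 3·7 = 21 | 6·1+5·3 = 21
J: 3·8 = 24 | 6·4+5·0 = 24
B: 3·5 = 15 | 6·0+5·3 = 15
A: 3·5 = 15 | 6·0+5·3 = 15
gcd(3,6,5) = 1

Coefficients: [3, 6, 5]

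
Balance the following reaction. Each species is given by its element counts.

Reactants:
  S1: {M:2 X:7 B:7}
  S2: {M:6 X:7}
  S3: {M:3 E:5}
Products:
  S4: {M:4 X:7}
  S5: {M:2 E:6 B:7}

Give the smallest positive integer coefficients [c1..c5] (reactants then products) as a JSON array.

Coefficients: [5, 1, 6, 6, 5]

M: 5·2+1·6+6·3 = 34 | 6·4+5·2 = 34
X: 5·7+1·7+6·0 = 42 | 6·7+5·0 = 42
E: 5·0+1·0+6·5 = 30 | 6·0+5·6 = 30
B: 5·7+1·0+6·0 = 35 | 6·0+5·7 = 35
gcd(5,1,6,6,5) = 1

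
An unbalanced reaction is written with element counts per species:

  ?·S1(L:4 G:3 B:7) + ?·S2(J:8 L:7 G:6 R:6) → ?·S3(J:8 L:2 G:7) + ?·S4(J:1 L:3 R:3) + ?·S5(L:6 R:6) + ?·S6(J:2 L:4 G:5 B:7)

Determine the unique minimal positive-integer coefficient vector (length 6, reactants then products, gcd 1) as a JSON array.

Coefficients: [5, 4, 2, 6, 1, 5]

J: 5·0+4·8 = 32 | 2·8+6·1+1·0+5·2 = 32
L: 5·4+4·7 = 48 | 2·2+6·3+1·6+5·4 = 48
G: 5·3+4·6 = 39 | 2·7+6·0+1·0+5·5 = 39
B: 5·7+4·0 = 35 | 2·0+6·0+1·0+5·7 = 35
R: 5·0+4·6 = 24 | 2·0+6·3+1·6+5·0 = 24
gcd(5,4,2,6,1,5) = 1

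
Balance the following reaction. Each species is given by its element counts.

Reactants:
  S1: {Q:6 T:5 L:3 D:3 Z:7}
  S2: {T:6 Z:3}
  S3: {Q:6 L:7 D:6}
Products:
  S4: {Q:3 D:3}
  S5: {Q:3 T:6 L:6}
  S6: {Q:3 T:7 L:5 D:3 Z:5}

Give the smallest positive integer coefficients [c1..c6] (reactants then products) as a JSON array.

Q: 1·6+6·0+4·6 = 30 | 4·3+1·3+5·3 = 30
T: 1·5+6·6+4·0 = 41 | 4·0+1·6+5·7 = 41
L: 1·3+6·0+4·7 = 31 | 4·0+1·6+5·5 = 31
D: 1·3+6·0+4·6 = 27 | 4·3+1·0+5·3 = 27
Z: 1·7+6·3+4·0 = 25 | 4·0+1·0+5·5 = 25
gcd(1,6,4,4,1,5) = 1

Coefficients: [1, 6, 4, 4, 1, 5]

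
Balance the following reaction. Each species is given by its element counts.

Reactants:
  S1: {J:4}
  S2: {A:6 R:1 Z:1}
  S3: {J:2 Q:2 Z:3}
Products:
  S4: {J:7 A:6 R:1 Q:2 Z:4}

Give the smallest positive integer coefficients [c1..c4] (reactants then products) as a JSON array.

Coefficients: [5, 4, 4, 4]

J: 5·4+4·0+4·2 = 28 | 4·7 = 28
A: 5·0+4·6+4·0 = 24 | 4·6 = 24
R: 5·0+4·1+4·0 = 4 | 4·1 = 4
Q: 5·0+4·0+4·2 = 8 | 4·2 = 8
Z: 5·0+4·1+4·3 = 16 | 4·4 = 16
gcd(5,4,4,4) = 1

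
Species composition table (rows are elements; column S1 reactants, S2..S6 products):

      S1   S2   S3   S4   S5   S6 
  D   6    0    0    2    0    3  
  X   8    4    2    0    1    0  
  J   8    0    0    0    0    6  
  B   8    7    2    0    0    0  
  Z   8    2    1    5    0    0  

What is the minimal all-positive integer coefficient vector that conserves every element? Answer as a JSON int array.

D: 3·6 = 18 | 2·0+5·0+3·2+6·0+4·3 = 18
X: 3·8 = 24 | 2·4+5·2+3·0+6·1+4·0 = 24
J: 3·8 = 24 | 2·0+5·0+3·0+6·0+4·6 = 24
B: 3·8 = 24 | 2·7+5·2+3·0+6·0+4·0 = 24
Z: 3·8 = 24 | 2·2+5·1+3·5+6·0+4·0 = 24
gcd(3,2,5,3,6,4) = 1

Coefficients: [3, 2, 5, 3, 6, 4]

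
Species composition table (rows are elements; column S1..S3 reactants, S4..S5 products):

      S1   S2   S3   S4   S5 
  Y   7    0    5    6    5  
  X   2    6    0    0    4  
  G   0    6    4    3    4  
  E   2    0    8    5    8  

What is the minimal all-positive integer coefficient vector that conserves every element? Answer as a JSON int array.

Coefficients: [3, 1, 6, 6, 3]

Y: 3·7+1·0+6·5 = 51 | 6·6+3·5 = 51
X: 3·2+1·6+6·0 = 12 | 6·0+3·4 = 12
G: 3·0+1·6+6·4 = 30 | 6·3+3·4 = 30
E: 3·2+1·0+6·8 = 54 | 6·5+3·8 = 54
gcd(3,1,6,6,3) = 1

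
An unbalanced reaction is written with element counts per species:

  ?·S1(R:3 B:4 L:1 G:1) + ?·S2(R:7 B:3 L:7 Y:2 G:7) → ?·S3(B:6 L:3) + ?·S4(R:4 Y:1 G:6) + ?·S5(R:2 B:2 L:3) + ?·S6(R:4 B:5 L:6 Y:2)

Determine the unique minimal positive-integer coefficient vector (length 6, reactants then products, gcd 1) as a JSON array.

Coefficients: [3, 3, 1, 4, 5, 1]

R: 3·3+3·7 = 30 | 1·0+4·4+5·2+1·4 = 30
B: 3·4+3·3 = 21 | 1·6+4·0+5·2+1·5 = 21
L: 3·1+3·7 = 24 | 1·3+4·0+5·3+1·6 = 24
Y: 3·0+3·2 = 6 | 1·0+4·1+5·0+1·2 = 6
G: 3·1+3·7 = 24 | 1·0+4·6+5·0+1·0 = 24
gcd(3,3,1,4,5,1) = 1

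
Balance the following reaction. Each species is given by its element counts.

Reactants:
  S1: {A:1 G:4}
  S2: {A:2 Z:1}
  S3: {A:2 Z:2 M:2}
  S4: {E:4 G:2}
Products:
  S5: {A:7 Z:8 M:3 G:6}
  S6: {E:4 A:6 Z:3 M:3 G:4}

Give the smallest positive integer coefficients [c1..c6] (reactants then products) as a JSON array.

E: 3·0+5·0+6·0+3·4 = 12 | 1·0+3·4 = 12
A: 3·1+5·2+6·2+3·0 = 25 | 1·7+3·6 = 25
Z: 3·0+5·1+6·2+3·0 = 17 | 1·8+3·3 = 17
M: 3·0+5·0+6·2+3·0 = 12 | 1·3+3·3 = 12
G: 3·4+5·0+6·0+3·2 = 18 | 1·6+3·4 = 18
gcd(3,5,6,3,1,3) = 1

Coefficients: [3, 5, 6, 3, 1, 3]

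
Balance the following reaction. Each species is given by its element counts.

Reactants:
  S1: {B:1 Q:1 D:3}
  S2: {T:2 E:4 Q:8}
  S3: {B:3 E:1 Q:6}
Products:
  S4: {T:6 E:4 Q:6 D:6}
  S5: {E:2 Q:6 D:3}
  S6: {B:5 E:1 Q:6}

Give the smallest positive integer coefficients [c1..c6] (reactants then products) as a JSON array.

Coefficients: [6, 3, 3, 1, 4, 3]

T: 6·0+3·2+3·0 = 6 | 1·6+4·0+3·0 = 6
B: 6·1+3·0+3·3 = 15 | 1·0+4·0+3·5 = 15
E: 6·0+3·4+3·1 = 15 | 1·4+4·2+3·1 = 15
Q: 6·1+3·8+3·6 = 48 | 1·6+4·6+3·6 = 48
D: 6·3+3·0+3·0 = 18 | 1·6+4·3+3·0 = 18
gcd(6,3,3,1,4,3) = 1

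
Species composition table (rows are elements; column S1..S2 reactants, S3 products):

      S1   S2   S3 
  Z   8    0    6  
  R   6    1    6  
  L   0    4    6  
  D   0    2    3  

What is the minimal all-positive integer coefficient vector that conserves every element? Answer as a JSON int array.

Z: 3·8+6·0 = 24 | 4·6 = 24
R: 3·6+6·1 = 24 | 4·6 = 24
L: 3·0+6·4 = 24 | 4·6 = 24
D: 3·0+6·2 = 12 | 4·3 = 12
gcd(3,6,4) = 1

Coefficients: [3, 6, 4]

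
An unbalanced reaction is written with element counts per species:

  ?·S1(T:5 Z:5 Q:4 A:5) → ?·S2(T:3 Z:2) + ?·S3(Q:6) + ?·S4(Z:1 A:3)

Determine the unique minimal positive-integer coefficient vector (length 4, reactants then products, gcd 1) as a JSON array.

Coefficients: [3, 5, 2, 5]

T: 3·5 = 15 | 5·3+2·0+5·0 = 15
Z: 3·5 = 15 | 5·2+2·0+5·1 = 15
Q: 3·4 = 12 | 5·0+2·6+5·0 = 12
A: 3·5 = 15 | 5·0+2·0+5·3 = 15
gcd(3,5,2,5) = 1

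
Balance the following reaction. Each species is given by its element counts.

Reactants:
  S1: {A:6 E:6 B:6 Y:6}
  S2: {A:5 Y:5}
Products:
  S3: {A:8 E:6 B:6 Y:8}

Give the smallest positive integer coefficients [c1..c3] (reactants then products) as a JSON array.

Coefficients: [5, 2, 5]

A: 5·6+2·5 = 40 | 5·8 = 40
E: 5·6+2·0 = 30 | 5·6 = 30
B: 5·6+2·0 = 30 | 5·6 = 30
Y: 5·6+2·5 = 40 | 5·8 = 40
gcd(5,2,5) = 1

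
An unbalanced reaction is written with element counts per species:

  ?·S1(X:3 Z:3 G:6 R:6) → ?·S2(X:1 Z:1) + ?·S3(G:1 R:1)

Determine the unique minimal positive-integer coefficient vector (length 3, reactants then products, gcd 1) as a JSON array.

X: 1·3 = 3 | 3·1+6·0 = 3
Z: 1·3 = 3 | 3·1+6·0 = 3
G: 1·6 = 6 | 3·0+6·1 = 6
R: 1·6 = 6 | 3·0+6·1 = 6
gcd(1,3,6) = 1

Coefficients: [1, 3, 6]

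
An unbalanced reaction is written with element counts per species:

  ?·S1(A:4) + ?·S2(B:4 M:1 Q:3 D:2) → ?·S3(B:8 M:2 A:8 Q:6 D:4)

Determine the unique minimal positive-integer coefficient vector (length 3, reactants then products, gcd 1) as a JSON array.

Coefficients: [2, 2, 1]

B: 2·0+2·4 = 8 | 1·8 = 8
M: 2·0+2·1 = 2 | 1·2 = 2
A: 2·4+2·0 = 8 | 1·8 = 8
Q: 2·0+2·3 = 6 | 1·6 = 6
D: 2·0+2·2 = 4 | 1·4 = 4
gcd(2,2,1) = 1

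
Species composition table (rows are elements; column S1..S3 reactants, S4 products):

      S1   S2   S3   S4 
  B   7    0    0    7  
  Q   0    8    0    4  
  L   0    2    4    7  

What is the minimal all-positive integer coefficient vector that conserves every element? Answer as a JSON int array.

B: 2·7+1·0+3·0 = 14 | 2·7 = 14
Q: 2·0+1·8+3·0 = 8 | 2·4 = 8
L: 2·0+1·2+3·4 = 14 | 2·7 = 14
gcd(2,1,3,2) = 1

Coefficients: [2, 1, 3, 2]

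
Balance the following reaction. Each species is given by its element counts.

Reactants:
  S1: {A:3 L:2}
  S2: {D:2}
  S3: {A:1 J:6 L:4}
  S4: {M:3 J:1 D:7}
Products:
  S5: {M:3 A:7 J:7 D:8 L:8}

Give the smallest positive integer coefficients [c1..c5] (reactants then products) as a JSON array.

M: 4·0+1·0+2·0+2·3 = 6 | 2·3 = 6
A: 4·3+1·0+2·1+2·0 = 14 | 2·7 = 14
J: 4·0+1·0+2·6+2·1 = 14 | 2·7 = 14
D: 4·0+1·2+2·0+2·7 = 16 | 2·8 = 16
L: 4·2+1·0+2·4+2·0 = 16 | 2·8 = 16
gcd(4,1,2,2,2) = 1

Coefficients: [4, 1, 2, 2, 2]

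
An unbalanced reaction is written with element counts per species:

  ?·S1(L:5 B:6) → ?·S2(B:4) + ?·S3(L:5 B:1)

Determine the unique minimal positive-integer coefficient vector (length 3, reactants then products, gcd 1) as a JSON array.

L: 4·5 = 20 | 5·0+4·5 = 20
B: 4·6 = 24 | 5·4+4·1 = 24
gcd(4,5,4) = 1

Coefficients: [4, 5, 4]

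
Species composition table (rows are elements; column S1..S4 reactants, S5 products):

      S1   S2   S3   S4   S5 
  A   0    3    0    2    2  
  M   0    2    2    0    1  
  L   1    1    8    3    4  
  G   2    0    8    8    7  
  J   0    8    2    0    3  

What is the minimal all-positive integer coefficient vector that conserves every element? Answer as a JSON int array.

A: 5·0+2·3+1·0+3·2 = 12 | 6·2 = 12
M: 5·0+2·2+1·2+3·0 = 6 | 6·1 = 6
L: 5·1+2·1+1·8+3·3 = 24 | 6·4 = 24
G: 5·2+2·0+1·8+3·8 = 42 | 6·7 = 42
J: 5·0+2·8+1·2+3·0 = 18 | 6·3 = 18
gcd(5,2,1,3,6) = 1

Coefficients: [5, 2, 1, 3, 6]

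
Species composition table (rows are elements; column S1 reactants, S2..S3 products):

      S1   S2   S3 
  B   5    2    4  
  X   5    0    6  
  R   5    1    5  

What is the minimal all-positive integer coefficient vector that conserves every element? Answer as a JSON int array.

Coefficients: [6, 5, 5]

B: 6·5 = 30 | 5·2+5·4 = 30
X: 6·5 = 30 | 5·0+5·6 = 30
R: 6·5 = 30 | 5·1+5·5 = 30
gcd(6,5,5) = 1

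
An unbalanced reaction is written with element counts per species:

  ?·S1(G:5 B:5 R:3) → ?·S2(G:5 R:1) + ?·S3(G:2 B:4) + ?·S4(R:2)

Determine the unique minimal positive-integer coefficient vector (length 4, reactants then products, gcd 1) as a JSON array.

G: 4·5 = 20 | 2·5+5·2+5·0 = 20
B: 4·5 = 20 | 2·0+5·4+5·0 = 20
R: 4·3 = 12 | 2·1+5·0+5·2 = 12
gcd(4,2,5,5) = 1

Coefficients: [4, 2, 5, 5]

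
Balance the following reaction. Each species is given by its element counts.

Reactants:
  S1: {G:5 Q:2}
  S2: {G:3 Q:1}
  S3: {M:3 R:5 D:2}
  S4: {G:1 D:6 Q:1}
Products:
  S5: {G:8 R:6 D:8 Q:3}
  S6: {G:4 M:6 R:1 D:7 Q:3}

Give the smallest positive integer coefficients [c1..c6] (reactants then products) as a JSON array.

Coefficients: [3, 4, 4, 5, 3, 2]

G: 3·5+4·3+4·0+5·1 = 32 | 3·8+2·4 = 32
M: 3·0+4·0+4·3+5·0 = 12 | 3·0+2·6 = 12
R: 3·0+4·0+4·5+5·0 = 20 | 3·6+2·1 = 20
D: 3·0+4·0+4·2+5·6 = 38 | 3·8+2·7 = 38
Q: 3·2+4·1+4·0+5·1 = 15 | 3·3+2·3 = 15
gcd(3,4,4,5,3,2) = 1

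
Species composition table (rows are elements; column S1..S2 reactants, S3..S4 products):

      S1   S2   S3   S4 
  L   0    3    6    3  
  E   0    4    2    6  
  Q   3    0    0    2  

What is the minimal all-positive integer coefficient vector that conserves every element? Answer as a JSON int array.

L: 2·0+5·3 = 15 | 1·6+3·3 = 15
E: 2·0+5·4 = 20 | 1·2+3·6 = 20
Q: 2·3+5·0 = 6 | 1·0+3·2 = 6
gcd(2,5,1,3) = 1

Coefficients: [2, 5, 1, 3]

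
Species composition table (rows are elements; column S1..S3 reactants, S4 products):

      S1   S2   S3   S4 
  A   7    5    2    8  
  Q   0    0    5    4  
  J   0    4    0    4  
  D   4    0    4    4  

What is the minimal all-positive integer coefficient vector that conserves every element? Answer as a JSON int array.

Coefficients: [1, 5, 4, 5]

A: 1·7+5·5+4·2 = 40 | 5·8 = 40
Q: 1·0+5·0+4·5 = 20 | 5·4 = 20
J: 1·0+5·4+4·0 = 20 | 5·4 = 20
D: 1·4+5·0+4·4 = 20 | 5·4 = 20
gcd(1,5,4,5) = 1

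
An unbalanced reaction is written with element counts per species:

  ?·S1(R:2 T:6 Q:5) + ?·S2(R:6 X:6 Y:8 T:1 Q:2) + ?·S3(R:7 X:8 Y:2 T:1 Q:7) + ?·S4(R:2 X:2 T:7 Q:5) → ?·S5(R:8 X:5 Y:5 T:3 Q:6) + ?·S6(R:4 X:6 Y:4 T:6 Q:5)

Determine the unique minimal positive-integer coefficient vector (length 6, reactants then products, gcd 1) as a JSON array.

R: 1·2+5·6+2·7+5·2 = 56 | 4·8+6·4 = 56
X: 1·0+5·6+2·8+5·2 = 56 | 4·5+6·6 = 56
Y: 1·0+5·8+2·2+5·0 = 44 | 4·5+6·4 = 44
T: 1·6+5·1+2·1+5·7 = 48 | 4·3+6·6 = 48
Q: 1·5+5·2+2·7+5·5 = 54 | 4·6+6·5 = 54
gcd(1,5,2,5,4,6) = 1

Coefficients: [1, 5, 2, 5, 4, 6]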